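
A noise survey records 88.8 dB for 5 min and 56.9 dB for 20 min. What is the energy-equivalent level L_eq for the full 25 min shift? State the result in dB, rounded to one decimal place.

The energy average is taken in the linear domain: L_eq = 10·log₁₀[(Σ tᵢ·10^(Lᵢ/10))/T], T = 25 min.
Σ tᵢ·10^(Lᵢ/10) = 5·10^(88.8/10) + 20·10^(56.9/10) = 3.803e+09.
L_eq = 10·log₁₀(3.803e+09/25) = 81.82 dB.

81.8 dB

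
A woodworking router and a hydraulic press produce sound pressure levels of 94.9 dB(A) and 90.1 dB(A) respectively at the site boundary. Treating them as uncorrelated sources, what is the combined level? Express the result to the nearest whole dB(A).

Incoherent sources combine by intensity addition: L_total = 10·log₁₀(Σ 10^(L_i/10)).
Σ 10^(L/10) = 10^(94.9/10) + 10^(90.1/10) = 4.114e+09.
L_total = 10·log₁₀(4.114e+09) = 96.14 dB(A).

96 dB(A)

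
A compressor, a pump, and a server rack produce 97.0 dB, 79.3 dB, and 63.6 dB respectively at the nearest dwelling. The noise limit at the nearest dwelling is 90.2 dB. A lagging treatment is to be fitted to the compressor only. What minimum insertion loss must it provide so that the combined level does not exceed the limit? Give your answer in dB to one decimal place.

7.2 dB

Fixed contribution from the other sources: Σ 10^(L/10) = 10^(79.3/10) + 10^(63.6/10) = 8.740e+07 (79.42 dB).
To meet 90.2 dB overall, the treated compressor may contribute at most 10^(90.2/10) − 8.740e+07 = 9.597e+08, i.e. 89.82 dB.
So the compressor must be reduced from 97.0 to 89.82 dB: IL = 7.18 dB.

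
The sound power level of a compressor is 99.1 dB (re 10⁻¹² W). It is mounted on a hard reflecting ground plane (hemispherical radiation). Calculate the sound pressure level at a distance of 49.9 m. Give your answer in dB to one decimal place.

57.2 dB

Free-field hemispherical radiation: L_p = L_w − 10·log₁₀(2π·r²), r = 49.9 m.
2π·r² = 1.565e+04 m², 10·log₁₀ of that is 41.944 dB.
L_p = 99.1 − 41.944 = 57.16 dB.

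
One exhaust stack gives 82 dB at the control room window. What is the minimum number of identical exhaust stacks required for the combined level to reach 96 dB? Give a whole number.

The shortfall is 96 − 82 = 14.0 dB, and N units add 10·log₁₀ N, so need 10·log₁₀ N ≥ 14.0.
N ≥ 10^(14.0/10) = 25.119, so N = 26.

26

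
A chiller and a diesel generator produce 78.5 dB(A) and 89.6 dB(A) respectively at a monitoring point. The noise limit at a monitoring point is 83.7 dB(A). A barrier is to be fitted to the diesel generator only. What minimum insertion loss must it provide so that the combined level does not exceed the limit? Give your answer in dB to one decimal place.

Fixed contribution from the other source: Σ 10^(L/10) = 10^(78.5/10) = 7.079e+07 (78.50 dB(A)).
The limit corresponds to 10^(83.7/10) = 2.344e+08; subtracting the fixed part leaves 1.636e+08 for the diesel generator, i.e. 82.14 dB(A).
Required insertion loss = 89.6 − 82.14 = 7.46 dB.

7.5 dB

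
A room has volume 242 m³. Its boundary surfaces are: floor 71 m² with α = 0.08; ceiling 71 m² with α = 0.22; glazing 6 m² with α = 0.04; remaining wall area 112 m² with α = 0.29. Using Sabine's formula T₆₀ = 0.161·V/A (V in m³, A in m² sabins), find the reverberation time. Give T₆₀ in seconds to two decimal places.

Total absorption A = 71·0.08 + 71·0.22 + 6·0.04 + 112·0.29 = 54.02 m² sabins.
T₆₀ = 0.161 × 242 / 54.02 = 0.721 s.

0.72 s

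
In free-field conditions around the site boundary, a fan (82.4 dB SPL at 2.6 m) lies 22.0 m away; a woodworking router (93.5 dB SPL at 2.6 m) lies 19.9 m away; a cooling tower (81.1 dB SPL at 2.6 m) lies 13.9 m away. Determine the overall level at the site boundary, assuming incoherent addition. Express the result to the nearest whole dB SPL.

Propagate each source to the receiver with L = L_ref − 20·log₁₀(r/r_ref), then add intensities.
fan: 82.4 − 20·log₁₀(22.0/2.6) = 82.4 − 18.55 = 63.85 dB SPL.
woodworking router: 93.5 − 20·log₁₀(19.9/2.6) = 93.5 − 17.68 = 75.82 dB SPL.
cooling tower: 81.1 − 20·log₁₀(13.9/2.6) = 81.1 − 14.56 = 66.54 dB SPL.
Σ 10^(L/10) = 4.515e+07 → L_total = 10·log₁₀(4.515e+07) = 76.55 dB SPL.

77 dB SPL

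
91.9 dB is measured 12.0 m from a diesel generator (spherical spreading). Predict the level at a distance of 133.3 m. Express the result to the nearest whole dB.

71 dB

Point-source attenuation: ΔL = 20·log₁₀(r₂/r₁) = 20·log₁₀(133.3/12.0) = 20.913 dB.
L₂ = 91.9 − 20·log₁₀(133.3/12.0) = 91.9 − 20.913 = 70.99 dB.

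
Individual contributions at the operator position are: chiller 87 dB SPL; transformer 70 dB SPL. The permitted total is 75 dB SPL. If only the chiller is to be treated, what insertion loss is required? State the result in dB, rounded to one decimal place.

13.7 dB

The untreated sources together contribute 10^(70/10) = 1.000e+07, i.e. 70.00 dB SPL.
To meet 75 dB SPL overall, the treated chiller may contribute at most 10^(75/10) − 1.000e+07 = 2.162e+07, i.e. 73.35 dB SPL.
So the chiller must be reduced from 87 to 73.35 dB SPL: IL = 13.65 dB.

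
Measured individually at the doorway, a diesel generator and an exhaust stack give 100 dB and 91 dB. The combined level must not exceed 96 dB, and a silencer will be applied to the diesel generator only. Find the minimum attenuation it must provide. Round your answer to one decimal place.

Everything except the diesel generator sums to 10^(91/10) = 1.259e+09 in linear terms, 91.00 dB.
To meet 96 dB overall, the treated diesel generator may contribute at most 10^(96/10) − 1.259e+09 = 2.722e+09, i.e. 94.35 dB.
Required insertion loss = 100 − 94.35 = 5.65 dB.

5.7 dB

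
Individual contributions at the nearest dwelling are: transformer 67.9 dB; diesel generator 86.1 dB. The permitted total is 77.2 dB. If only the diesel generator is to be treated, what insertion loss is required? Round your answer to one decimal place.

The untreated sources together contribute 10^(67.9/10) = 6.166e+06, i.e. 67.90 dB.
To meet 77.2 dB overall, the treated diesel generator may contribute at most 10^(77.2/10) − 6.166e+06 = 4.631e+07, i.e. 76.66 dB.
Required insertion loss = 86.1 − 76.66 = 9.44 dB.

9.4 dB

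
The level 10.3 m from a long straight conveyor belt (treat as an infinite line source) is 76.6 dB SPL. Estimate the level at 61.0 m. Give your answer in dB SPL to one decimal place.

68.9 dB SPL

For a line source, L₂ = L₁ − 10·log₁₀(r₂/r₁).
L₂ = 76.6 − 10·log₁₀(61.0/10.3) = 76.6 − 7.725 = 68.88 dB SPL.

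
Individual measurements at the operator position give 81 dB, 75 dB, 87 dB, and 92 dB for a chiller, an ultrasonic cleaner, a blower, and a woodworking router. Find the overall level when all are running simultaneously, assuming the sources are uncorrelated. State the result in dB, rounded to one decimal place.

93.5 dB

For uncorrelated sources the intensities add, so convert each level to linear form, sum, and take 10·log₁₀ of the total.
Σ 10^(L/10) = 10^(81/10) + 10^(75/10) + 10^(87/10) + 10^(92/10) = 2.244e+09.
L_total = 10·log₁₀(2.244e+09) = 93.51 dB.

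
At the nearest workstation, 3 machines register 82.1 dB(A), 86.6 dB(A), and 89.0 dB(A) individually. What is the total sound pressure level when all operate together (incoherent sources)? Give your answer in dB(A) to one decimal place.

Incoherent sources combine by intensity addition: L_total = 10·log₁₀(Σ 10^(L_i/10)).
Σ 10^(L/10) = 10^(82.1/10) + 10^(86.6/10) + 10^(89.0/10) = 1.414e+09.
L_total = 10·log₁₀(1.414e+09) = 91.50 dB(A).

91.5 dB(A)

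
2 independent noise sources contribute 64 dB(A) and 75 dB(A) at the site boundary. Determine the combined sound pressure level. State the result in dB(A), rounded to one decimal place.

75.3 dB(A)

For uncorrelated sources the intensities add, so convert each level to linear form, sum, and take 10·log₁₀ of the total.
Σ 10^(L/10) = 10^(64/10) + 10^(75/10) = 3.413e+07.
L_total = 10·log₁₀(3.413e+07) = 75.33 dB(A).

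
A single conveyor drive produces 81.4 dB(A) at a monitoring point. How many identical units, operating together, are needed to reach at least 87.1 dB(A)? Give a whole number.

4

Need L₁ + 10·log₁₀ N ≥ 87.1, i.e. log₁₀ N ≥ 0.57.
N ≥ 10^(5.7/10) = 3.715, so N = 4.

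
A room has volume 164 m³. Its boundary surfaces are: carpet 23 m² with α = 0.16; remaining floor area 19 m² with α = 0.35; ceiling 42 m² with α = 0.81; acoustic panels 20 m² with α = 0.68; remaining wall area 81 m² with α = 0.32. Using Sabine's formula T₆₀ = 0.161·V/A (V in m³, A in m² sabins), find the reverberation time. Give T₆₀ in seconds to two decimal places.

0.31 s

A = Σ Sᵢαᵢ = 23·0.16 + 19·0.35 + 42·0.81 + 20·0.68 + 81·0.32 = 83.87 m².
T₆₀ = 0.161 × 164 / 83.87 = 0.315 s.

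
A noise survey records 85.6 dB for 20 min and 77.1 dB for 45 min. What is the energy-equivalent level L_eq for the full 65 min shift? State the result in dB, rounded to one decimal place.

Weight each interval's intensity by its duration and average over T = 65 min:
Σ tᵢ·10^(Lᵢ/10) = 20·10^(85.6/10) + 45·10^(77.1/10) = 9.569e+09.
L_eq = 10·log₁₀(9.569e+09/65) = 81.68 dB.

81.7 dB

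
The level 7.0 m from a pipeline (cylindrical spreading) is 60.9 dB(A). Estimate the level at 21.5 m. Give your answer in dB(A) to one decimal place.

For a line source, L₂ = L₁ − 10·log₁₀(r₂/r₁).
L₂ = 60.9 − 10·log₁₀(21.5/7.0) = 60.9 − 4.873 = 56.03 dB(A).

56.0 dB(A)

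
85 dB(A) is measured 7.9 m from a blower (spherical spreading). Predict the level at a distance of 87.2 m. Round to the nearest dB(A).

64 dB(A)

For a point source, L₂ = L₁ − 20·log₁₀(r₂/r₁).
L₂ = 85 − 20·log₁₀(87.2/7.9) = 85 − 20.858 = 64.14 dB(A).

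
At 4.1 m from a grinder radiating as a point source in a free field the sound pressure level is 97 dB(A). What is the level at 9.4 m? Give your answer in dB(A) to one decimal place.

89.8 dB(A)

Point-source attenuation: ΔL = 20·log₁₀(r₂/r₁) = 20·log₁₀(9.4/4.1) = 7.207 dB.
L₂ = 97 − 20·log₁₀(9.4/4.1) = 97 − 7.207 = 89.79 dB(A).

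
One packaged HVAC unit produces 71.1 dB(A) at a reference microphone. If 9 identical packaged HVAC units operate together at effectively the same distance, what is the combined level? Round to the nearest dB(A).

81 dB(A)

With 9 equal, uncorrelated contributions the intensity is 9× that of one unit, giving a rise of 10·log₁₀ 9.
L_total = 71.1 + 10·log₁₀(9) = 71.1 + 9.542 = 80.64 dB(A).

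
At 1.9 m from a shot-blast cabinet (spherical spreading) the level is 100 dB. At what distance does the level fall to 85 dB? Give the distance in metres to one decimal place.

10.7 m

Point-source spreading drops the level by 20·log₁₀(r₂/r₁); inverting, r₂/r₁ = 10^(ΔL/20).
r₂ = 1.9·10^((100−85)/20) = 1.9·10^(15.0/20) = 10.68 m.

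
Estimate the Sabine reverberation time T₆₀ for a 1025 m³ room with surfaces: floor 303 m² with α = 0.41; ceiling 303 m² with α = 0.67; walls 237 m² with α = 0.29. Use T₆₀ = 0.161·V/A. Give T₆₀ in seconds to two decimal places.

0.42 s

Total absorption A = 303·0.41 + 303·0.67 + 237·0.29 = 395.97 m² sabins.
T₆₀ = 0.161·V/A = 0.161·1025/395.97 = 0.417 s.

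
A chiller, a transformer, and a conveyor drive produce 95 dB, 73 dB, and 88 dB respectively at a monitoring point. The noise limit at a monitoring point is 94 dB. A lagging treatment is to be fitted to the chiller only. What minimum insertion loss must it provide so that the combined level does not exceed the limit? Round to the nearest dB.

2 dB

Everything except the chiller sums to 10^(73/10) + 10^(88/10) = 6.509e+08 in linear terms, 88.14 dB.
To meet 94 dB overall, the treated chiller may contribute at most 10^(94/10) − 6.509e+08 = 1.861e+09, i.e. 92.70 dB.
So the chiller must be reduced from 95 to 92.70 dB: IL = 2.30 dB.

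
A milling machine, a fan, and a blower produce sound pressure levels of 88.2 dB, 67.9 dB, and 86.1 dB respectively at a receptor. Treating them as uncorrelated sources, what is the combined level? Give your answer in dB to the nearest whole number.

90 dB

For uncorrelated sources the intensities add, so convert each level to linear form, sum, and take 10·log₁₀ of the total.
Σ 10^(L/10) = 10^(88.2/10) + 10^(67.9/10) + 10^(86.1/10) = 1.074e+09.
L_total = 10·log₁₀(1.074e+09) = 90.31 dB.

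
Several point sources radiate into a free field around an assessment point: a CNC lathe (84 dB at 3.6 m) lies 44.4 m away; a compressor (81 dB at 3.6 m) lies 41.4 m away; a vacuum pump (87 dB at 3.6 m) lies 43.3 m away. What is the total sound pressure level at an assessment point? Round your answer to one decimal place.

67.8 dB

First find each source's level at the receiver (point-source: −20·log₁₀(r/r_ref)), then combine on an intensity basis.
CNC lathe: 84 − 20·log₁₀(44.4/3.6) = 84 − 21.82 = 62.18 dB.
compressor: 81 − 20·log₁₀(41.4/3.6) = 81 − 21.21 = 59.79 dB.
vacuum pump: 87 − 20·log₁₀(43.3/3.6) = 87 − 21.60 = 65.40 dB.
Σ 10^(L/10) = 6.068e+06 → L_total = 10·log₁₀(6.068e+06) = 67.83 dB.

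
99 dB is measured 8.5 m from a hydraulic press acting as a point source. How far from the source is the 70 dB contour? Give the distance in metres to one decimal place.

239.6 m

The 29.0 dB drop corresponds to a distance ratio of 10^(29.0/20) for a point source.
r₂ = 8.5·10^((99−70)/20) = 8.5·10^(29.0/20) = 239.56 m.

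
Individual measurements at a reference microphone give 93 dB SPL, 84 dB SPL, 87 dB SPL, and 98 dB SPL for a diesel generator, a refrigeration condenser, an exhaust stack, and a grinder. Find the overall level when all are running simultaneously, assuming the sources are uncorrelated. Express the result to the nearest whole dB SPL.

Incoherent sources combine by intensity addition: L_total = 10·log₁₀(Σ 10^(L_i/10)).
Σ 10^(L/10) = 10^(93/10) + 10^(84/10) + 10^(87/10) + 10^(98/10) = 9.057e+09.
L_total = 10·log₁₀(9.057e+09) = 99.57 dB SPL.

100 dB SPL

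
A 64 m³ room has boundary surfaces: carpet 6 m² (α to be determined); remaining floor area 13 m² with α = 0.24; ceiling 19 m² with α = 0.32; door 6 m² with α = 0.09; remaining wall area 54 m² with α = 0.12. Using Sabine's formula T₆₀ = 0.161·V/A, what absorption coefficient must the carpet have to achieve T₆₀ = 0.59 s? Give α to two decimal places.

A = 0.161·V/T₆₀ = 0.161·64/0.59 = 17.46 m² sabins.
Absorption from the other surfaces = 13·0.24 + 19·0.32 + 6·0.09 + 54·0.12 = 16.22 m², so the carpet must supply 1.24 m² over 6 m².
α = 1.24/6 = 0.207.

0.21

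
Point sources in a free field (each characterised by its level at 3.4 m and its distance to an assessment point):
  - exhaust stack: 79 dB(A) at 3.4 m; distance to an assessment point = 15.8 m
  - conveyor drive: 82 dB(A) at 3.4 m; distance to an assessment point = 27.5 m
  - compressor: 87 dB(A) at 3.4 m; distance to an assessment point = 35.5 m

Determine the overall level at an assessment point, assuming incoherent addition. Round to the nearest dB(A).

First find each source's level at the receiver (point-source: −20·log₁₀(r/r_ref)), then combine on an intensity basis.
exhaust stack: 79 − 20·log₁₀(15.8/3.4) = 79 − 13.34 = 65.66 dB(A).
conveyor drive: 82 − 20·log₁₀(27.5/3.4) = 82 − 18.16 = 63.84 dB(A).
compressor: 87 − 20·log₁₀(35.5/3.4) = 87 − 20.37 = 66.63 dB(A).
Σ 10^(L/10) = 1.070e+07 → L_total = 10·log₁₀(1.070e+07) = 70.29 dB(A).

70 dB(A)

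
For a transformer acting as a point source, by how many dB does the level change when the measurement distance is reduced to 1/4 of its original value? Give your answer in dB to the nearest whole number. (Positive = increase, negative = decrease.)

Point-source spreading: ΔL = −20·log₁₀(r₂/r₁).
ΔL = −20·log₁₀(0.25) = +12.04 dB.

+12 dB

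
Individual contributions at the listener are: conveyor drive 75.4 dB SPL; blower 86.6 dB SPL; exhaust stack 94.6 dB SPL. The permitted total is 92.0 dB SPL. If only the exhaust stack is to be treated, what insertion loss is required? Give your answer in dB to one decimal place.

4.2 dB

Everything except the exhaust stack sums to 10^(75.4/10) + 10^(86.6/10) = 4.918e+08 in linear terms, 86.92 dB SPL.
The limit corresponds to 10^(92.0/10) = 1.585e+09; subtracting the fixed part leaves 1.093e+09 for the exhaust stack, i.e. 90.39 dB SPL.
Required insertion loss = 94.6 − 90.39 = 4.21 dB.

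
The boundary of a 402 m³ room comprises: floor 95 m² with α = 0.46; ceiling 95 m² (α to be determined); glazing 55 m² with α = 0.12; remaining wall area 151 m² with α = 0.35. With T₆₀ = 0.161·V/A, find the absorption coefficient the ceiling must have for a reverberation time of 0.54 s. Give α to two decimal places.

Required total absorption A = 0.161·402/0.54 = 119.86 m².
Absorption from the other surfaces = 95·0.46 + 55·0.12 + 151·0.35 = 103.15 m², so the ceiling must supply 16.71 m² over 95 m².
α = 16.71/95 = 0.176.

0.18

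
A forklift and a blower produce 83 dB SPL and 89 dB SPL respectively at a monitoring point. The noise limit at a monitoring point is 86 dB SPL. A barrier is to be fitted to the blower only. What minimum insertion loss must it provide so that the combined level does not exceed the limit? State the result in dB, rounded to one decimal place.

The untreated sources together contribute 10^(83/10) = 1.995e+08, i.e. 83.00 dB SPL.
To meet 86 dB SPL overall, the treated blower may contribute at most 10^(86/10) − 1.995e+08 = 1.986e+08, i.e. 82.98 dB SPL.
Required insertion loss = 89 − 82.98 = 6.02 dB.

6.0 dB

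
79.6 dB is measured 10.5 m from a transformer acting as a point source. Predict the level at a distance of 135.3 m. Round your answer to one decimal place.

57.4 dB

For a point source, L₂ = L₁ − 20·log₁₀(r₂/r₁).
L₂ = 79.6 − 20·log₁₀(135.3/10.5) = 79.6 − 22.202 = 57.40 dB.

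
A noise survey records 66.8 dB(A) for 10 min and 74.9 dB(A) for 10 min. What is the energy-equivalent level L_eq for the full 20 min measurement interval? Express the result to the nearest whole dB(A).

73 dB(A)

Weight each interval's intensity by its duration and average over T = 20 min:
Σ tᵢ·10^(Lᵢ/10) = 10·10^(66.8/10) + 10·10^(74.9/10) = 3.569e+08.
L_eq = 10·log₁₀(3.569e+08/20) = 72.52 dB(A).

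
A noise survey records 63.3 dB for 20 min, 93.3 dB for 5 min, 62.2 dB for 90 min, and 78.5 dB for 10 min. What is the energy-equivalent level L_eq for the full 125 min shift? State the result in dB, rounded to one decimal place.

79.7 dB

Weight each interval's intensity by its duration and average over T = 125 min:
Σ tᵢ·10^(Lᵢ/10) = 20·10^(63.3/10) + 5·10^(93.3/10) + 90·10^(62.2/10) + 10·10^(78.5/10) = 1.159e+10.
L_eq = 10·log₁₀(1.159e+10/125) = 79.67 dB.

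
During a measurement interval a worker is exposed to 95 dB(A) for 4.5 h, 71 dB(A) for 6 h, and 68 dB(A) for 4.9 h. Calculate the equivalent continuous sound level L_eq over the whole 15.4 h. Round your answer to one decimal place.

89.7 dB(A)

L_eq = 10·log₁₀[(1/T)·Σ tᵢ·10^(Lᵢ/10)] with T = 15.4 h.
Σ tᵢ·10^(Lᵢ/10) = 4.5·10^(95/10) + 6·10^(71/10) + 4.9·10^(68/10) = 1.434e+10.
L_eq = 10·log₁₀(1.434e+10/15.4) = 89.69 dB(A).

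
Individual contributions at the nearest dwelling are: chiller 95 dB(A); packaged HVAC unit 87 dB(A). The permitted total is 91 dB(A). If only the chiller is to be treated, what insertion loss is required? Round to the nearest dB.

6 dB

The untreated sources together contribute 10^(87/10) = 5.012e+08, i.e. 87.00 dB(A).
The limit corresponds to 10^(91/10) = 1.259e+09; subtracting the fixed part leaves 7.577e+08 for the chiller, i.e. 88.80 dB(A).
Required insertion loss = 95 − 88.80 = 6.20 dB.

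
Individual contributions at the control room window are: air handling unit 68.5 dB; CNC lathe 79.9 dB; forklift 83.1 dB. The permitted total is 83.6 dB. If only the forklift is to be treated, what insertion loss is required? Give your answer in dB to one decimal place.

2.2 dB

Everything except the forklift sums to 10^(68.5/10) + 10^(79.9/10) = 1.048e+08 in linear terms, 80.20 dB.
The limit corresponds to 10^(83.6/10) = 2.291e+08; subtracting the fixed part leaves 1.243e+08 for the forklift, i.e. 80.94 dB.
Required insertion loss = 83.1 − 80.94 = 2.16 dB.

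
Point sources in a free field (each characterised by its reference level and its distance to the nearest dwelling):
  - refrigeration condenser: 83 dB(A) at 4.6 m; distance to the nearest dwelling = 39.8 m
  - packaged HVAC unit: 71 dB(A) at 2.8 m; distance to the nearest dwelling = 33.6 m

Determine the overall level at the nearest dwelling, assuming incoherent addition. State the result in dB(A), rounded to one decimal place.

64.4 dB(A)

First find each source's level at the receiver (point-source: −20·log₁₀(r/r_ref)), then combine on an intensity basis.
refrigeration condenser: 83 − 20·log₁₀(39.8/4.6) = 83 − 18.74 = 64.26 dB(A).
packaged HVAC unit: 71 − 20·log₁₀(33.6/2.8) = 71 − 21.58 = 49.42 dB(A).
Σ 10^(L/10) = 2.753e+06 → L_total = 10·log₁₀(2.753e+06) = 64.40 dB(A).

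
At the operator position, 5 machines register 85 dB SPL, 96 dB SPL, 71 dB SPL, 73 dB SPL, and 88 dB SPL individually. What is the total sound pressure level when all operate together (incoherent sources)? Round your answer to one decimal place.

Incoherent sources combine by intensity addition: L_total = 10·log₁₀(Σ 10^(L_i/10)).
Σ 10^(L/10) = 10^(85/10) + 10^(96/10) + 10^(71/10) + 10^(73/10) + 10^(88/10) = 4.961e+09.
L_total = 10·log₁₀(4.961e+09) = 96.96 dB SPL.

97.0 dB SPL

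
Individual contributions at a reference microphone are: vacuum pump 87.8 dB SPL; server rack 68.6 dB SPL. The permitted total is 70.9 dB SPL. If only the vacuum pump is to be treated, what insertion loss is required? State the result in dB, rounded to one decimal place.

The untreated sources together contribute 10^(68.6/10) = 7.244e+06, i.e. 68.60 dB SPL.
The limit corresponds to 10^(70.9/10) = 1.230e+07; subtracting the fixed part leaves 5.058e+06 for the vacuum pump, i.e. 67.04 dB SPL.
So the vacuum pump must be reduced from 87.8 to 67.04 dB SPL: IL = 20.76 dB.

20.8 dB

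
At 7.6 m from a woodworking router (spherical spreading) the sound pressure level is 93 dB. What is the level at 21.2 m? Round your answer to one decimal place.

Point-source attenuation: ΔL = 20·log₁₀(r₂/r₁) = 20·log₁₀(21.2/7.6) = 8.910 dB.
L₂ = 93 − 20·log₁₀(21.2/7.6) = 93 − 8.910 = 84.09 dB.

84.1 dB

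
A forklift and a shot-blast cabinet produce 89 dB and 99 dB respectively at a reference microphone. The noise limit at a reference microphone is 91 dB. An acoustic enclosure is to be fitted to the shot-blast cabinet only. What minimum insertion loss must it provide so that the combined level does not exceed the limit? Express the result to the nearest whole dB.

Fixed contribution from the other source: Σ 10^(L/10) = 10^(89/10) = 7.943e+08 (89.00 dB).
The limit corresponds to 10^(91/10) = 1.259e+09; subtracting the fixed part leaves 4.646e+08 for the shot-blast cabinet, i.e. 86.67 dB.
Required insertion loss = 99 − 86.67 = 12.33 dB.

12 dB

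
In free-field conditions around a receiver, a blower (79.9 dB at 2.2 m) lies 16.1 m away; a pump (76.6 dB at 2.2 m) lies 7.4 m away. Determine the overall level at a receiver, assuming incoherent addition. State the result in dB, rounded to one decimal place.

Propagate each source to the receiver with L = L_ref − 20·log₁₀(r/r_ref), then add intensities.
blower: 79.9 − 20·log₁₀(16.1/2.2) = 79.9 − 17.29 = 62.61 dB.
pump: 76.6 − 20·log₁₀(7.4/2.2) = 76.6 − 10.54 = 66.06 dB.
Σ 10^(L/10) = 5.865e+06 → L_total = 10·log₁₀(5.865e+06) = 67.68 dB.

67.7 dB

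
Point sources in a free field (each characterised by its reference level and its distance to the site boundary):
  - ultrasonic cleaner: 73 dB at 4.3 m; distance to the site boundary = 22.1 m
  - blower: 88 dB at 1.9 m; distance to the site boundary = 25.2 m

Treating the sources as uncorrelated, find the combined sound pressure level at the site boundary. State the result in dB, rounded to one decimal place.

66.4 dB

First find each source's level at the receiver (point-source: −20·log₁₀(r/r_ref)), then combine on an intensity basis.
ultrasonic cleaner: 73 − 20·log₁₀(22.1/4.3) = 73 − 14.22 = 58.78 dB.
blower: 88 − 20·log₁₀(25.2/1.9) = 88 − 22.45 = 65.55 dB.
Σ 10^(L/10) = 4.342e+06 → L_total = 10·log₁₀(4.342e+06) = 66.38 dB.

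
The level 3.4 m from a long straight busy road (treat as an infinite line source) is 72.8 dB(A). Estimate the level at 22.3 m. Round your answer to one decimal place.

Line-source attenuation: ΔL = 10·log₁₀(r₂/r₁) = 10·log₁₀(22.3/3.4) = 8.168 dB.
L₂ = 72.8 − 10·log₁₀(22.3/3.4) = 72.8 − 8.168 = 64.63 dB(A).

64.6 dB(A)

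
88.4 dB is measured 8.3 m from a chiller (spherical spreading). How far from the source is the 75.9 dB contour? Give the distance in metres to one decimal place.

35.0 m

For a point source L₁ − L₂ = 20·log₁₀(r₂/r₁), so r₂ = r₁·10^((L₁−L₂)/20).
r₂ = 8.3·10^((88.4−75.9)/20) = 8.3·10^(12.5/20) = 35.00 m.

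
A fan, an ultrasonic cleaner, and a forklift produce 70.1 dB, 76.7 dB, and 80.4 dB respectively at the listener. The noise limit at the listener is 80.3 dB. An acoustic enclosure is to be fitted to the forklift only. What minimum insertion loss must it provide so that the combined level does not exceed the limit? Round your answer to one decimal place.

Fixed contribution from the other sources: Σ 10^(L/10) = 10^(70.1/10) + 10^(76.7/10) = 5.701e+07 (77.56 dB).
To meet 80.3 dB overall, the treated forklift may contribute at most 10^(80.3/10) − 5.701e+07 = 5.015e+07, i.e. 77.00 dB.
Required insertion loss = 80.4 − 77.00 = 3.40 dB.

3.4 dB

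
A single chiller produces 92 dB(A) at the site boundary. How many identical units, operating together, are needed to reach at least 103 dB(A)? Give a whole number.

N identical sources give L₁ + 10·log₁₀ N, so require 10·log₁₀ N ≥ 103 − 92 = 11.0 dB.
N ≥ 10^(11.0/10) = 12.589, so N = 13.

13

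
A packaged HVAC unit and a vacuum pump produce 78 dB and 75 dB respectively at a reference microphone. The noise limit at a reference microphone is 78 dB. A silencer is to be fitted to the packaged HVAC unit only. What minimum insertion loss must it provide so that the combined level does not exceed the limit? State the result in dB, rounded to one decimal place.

3.0 dB

The untreated sources together contribute 10^(75/10) = 3.162e+07, i.e. 75.00 dB.
The limit corresponds to 10^(78/10) = 6.310e+07; subtracting the fixed part leaves 3.147e+07 for the packaged HVAC unit, i.e. 74.98 dB.
Required insertion loss = 78 − 74.98 = 3.02 dB.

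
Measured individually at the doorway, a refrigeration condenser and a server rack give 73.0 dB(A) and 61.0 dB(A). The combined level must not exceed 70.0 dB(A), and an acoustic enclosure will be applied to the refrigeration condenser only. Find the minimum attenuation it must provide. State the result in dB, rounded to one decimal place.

The untreated sources together contribute 10^(61.0/10) = 1.259e+06, i.e. 61.00 dB(A).
The limit corresponds to 10^(70.0/10) = 1.000e+07; subtracting the fixed part leaves 8.741e+06 for the refrigeration condenser, i.e. 69.42 dB(A).
So the refrigeration condenser must be reduced from 73.0 to 69.42 dB(A): IL = 3.58 dB.

3.6 dB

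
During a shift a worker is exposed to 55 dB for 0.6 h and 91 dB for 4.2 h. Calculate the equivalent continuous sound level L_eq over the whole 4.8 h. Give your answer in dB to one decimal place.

L_eq = 10·log₁₀[(1/T)·Σ tᵢ·10^(Lᵢ/10)] with T = 4.8 h.
Σ tᵢ·10^(Lᵢ/10) = 0.6·10^(55/10) + 4.2·10^(91/10) = 5.288e+09.
L_eq = 10·log₁₀(5.288e+09/4.8) = 90.42 dB.

90.4 dB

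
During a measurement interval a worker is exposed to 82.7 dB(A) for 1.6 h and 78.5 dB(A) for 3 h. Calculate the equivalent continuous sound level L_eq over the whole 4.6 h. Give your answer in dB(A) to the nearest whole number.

80 dB(A)

Weight each interval's intensity by its duration and average over T = 4.6 h:
Σ tᵢ·10^(Lᵢ/10) = 1.6·10^(82.7/10) + 3·10^(78.5/10) = 5.103e+08.
L_eq = 10·log₁₀(5.103e+08/4.6) = 80.45 dB(A).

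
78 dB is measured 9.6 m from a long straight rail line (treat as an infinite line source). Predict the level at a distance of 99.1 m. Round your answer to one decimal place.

Cylindrical spreading from a line source gives a 10·log₁₀(r₂/r₁) drop.
L₂ = 78 − 10·log₁₀(99.1/9.6) = 78 − 10.138 = 67.86 dB.

67.9 dB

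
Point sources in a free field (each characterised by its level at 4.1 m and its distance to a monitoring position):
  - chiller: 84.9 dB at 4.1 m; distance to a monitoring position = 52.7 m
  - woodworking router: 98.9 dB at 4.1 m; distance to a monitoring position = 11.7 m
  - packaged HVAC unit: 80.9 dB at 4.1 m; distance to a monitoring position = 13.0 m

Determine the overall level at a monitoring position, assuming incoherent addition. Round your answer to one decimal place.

Propagate each source to the receiver with L = L_ref − 20·log₁₀(r/r_ref), then add intensities.
chiller: 84.9 − 20·log₁₀(52.7/4.1) = 84.9 − 22.18 = 62.72 dB.
woodworking router: 98.9 − 20·log₁₀(11.7/4.1) = 98.9 − 9.11 = 89.79 dB.
packaged HVAC unit: 80.9 − 20·log₁₀(13.0/4.1) = 80.9 − 10.02 = 70.88 dB.
Σ 10^(L/10) = 9.673e+08 → L_total = 10·log₁₀(9.673e+08) = 89.86 dB.

89.9 dB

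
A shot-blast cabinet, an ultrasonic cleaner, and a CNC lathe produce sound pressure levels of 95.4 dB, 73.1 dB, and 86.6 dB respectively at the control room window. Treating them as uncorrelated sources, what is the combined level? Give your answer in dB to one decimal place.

Incoherent sources combine by intensity addition: L_total = 10·log₁₀(Σ 10^(L_i/10)).
Σ 10^(L/10) = 10^(95.4/10) + 10^(73.1/10) + 10^(86.6/10) = 3.945e+09.
L_total = 10·log₁₀(3.945e+09) = 95.96 dB.

96.0 dB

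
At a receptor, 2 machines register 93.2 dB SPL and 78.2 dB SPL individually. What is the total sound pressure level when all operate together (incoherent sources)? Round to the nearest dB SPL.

93 dB SPL

Incoherent sources combine by intensity addition: L_total = 10·log₁₀(Σ 10^(L_i/10)).
Σ 10^(L/10) = 10^(93.2/10) + 10^(78.2/10) = 2.155e+09.
L_total = 10·log₁₀(2.155e+09) = 93.34 dB SPL.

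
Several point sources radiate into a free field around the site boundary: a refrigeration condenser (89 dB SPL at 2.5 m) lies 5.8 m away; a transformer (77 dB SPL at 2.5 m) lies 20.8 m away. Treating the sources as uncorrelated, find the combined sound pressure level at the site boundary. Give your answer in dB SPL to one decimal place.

81.7 dB SPL

Propagate each source to the receiver with L = L_ref − 20·log₁₀(r/r_ref), then add intensities.
refrigeration condenser: 89 − 20·log₁₀(5.8/2.5) = 89 − 7.31 = 81.69 dB SPL.
transformer: 77 − 20·log₁₀(20.8/2.5) = 77 − 18.40 = 58.60 dB SPL.
Σ 10^(L/10) = 1.483e+08 → L_total = 10·log₁₀(1.483e+08) = 81.71 dB SPL.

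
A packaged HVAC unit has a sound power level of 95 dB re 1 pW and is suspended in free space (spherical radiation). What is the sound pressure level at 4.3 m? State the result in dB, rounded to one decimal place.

The power spreads over a sphere of area 4π·r², so L_p = L_w − 10·log₁₀(4π·r²).
4π·r² = 232.4 m², 10·log₁₀ of that is 23.661 dB.
L_p = 95 − 23.661 = 71.34 dB.

71.3 dB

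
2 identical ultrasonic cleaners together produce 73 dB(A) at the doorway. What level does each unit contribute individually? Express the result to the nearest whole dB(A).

70 dB(A)

2 equal contributions raise the level by 10·log₁₀ 2 = 3.010 dB, so each unit alone gives 73 − 3.010.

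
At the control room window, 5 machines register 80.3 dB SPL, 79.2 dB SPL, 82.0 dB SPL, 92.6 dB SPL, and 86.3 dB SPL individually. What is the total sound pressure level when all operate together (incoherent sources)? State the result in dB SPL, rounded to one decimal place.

94.1 dB SPL

Incoherent sources combine by intensity addition: L_total = 10·log₁₀(Σ 10^(L_i/10)).
Σ 10^(L/10) = 10^(80.3/10) + 10^(79.2/10) + 10^(82.0/10) + 10^(92.6/10) + 10^(86.3/10) = 2.595e+09.
L_total = 10·log₁₀(2.595e+09) = 94.14 dB SPL.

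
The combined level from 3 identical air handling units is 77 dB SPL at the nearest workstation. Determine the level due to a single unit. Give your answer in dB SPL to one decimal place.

3 equal contributions raise the level by 10·log₁₀ 3 = 4.771 dB, so each unit alone gives 77 − 4.771.

72.2 dB SPL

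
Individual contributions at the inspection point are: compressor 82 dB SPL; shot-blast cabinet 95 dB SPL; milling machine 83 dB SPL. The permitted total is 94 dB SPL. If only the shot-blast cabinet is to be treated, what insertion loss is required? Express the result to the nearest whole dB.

The untreated sources together contribute 10^(82/10) + 10^(83/10) = 3.580e+08, i.e. 85.54 dB SPL.
To meet 94 dB SPL overall, the treated shot-blast cabinet may contribute at most 10^(94/10) − 3.580e+08 = 2.154e+09, i.e. 93.33 dB SPL.
So the shot-blast cabinet must be reduced from 95 to 93.33 dB SPL: IL = 1.67 dB.

2 dB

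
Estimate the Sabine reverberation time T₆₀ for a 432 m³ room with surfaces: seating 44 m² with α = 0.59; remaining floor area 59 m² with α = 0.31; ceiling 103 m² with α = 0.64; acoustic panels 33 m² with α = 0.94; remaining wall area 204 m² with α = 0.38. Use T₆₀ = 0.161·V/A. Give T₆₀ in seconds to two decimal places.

Total absorption A = 44·0.59 + 59·0.31 + 103·0.64 + 33·0.94 + 204·0.38 = 218.71 m² sabins.
T₆₀ = 0.161·V/A = 0.161·432/218.71 = 0.318 s.

0.32 s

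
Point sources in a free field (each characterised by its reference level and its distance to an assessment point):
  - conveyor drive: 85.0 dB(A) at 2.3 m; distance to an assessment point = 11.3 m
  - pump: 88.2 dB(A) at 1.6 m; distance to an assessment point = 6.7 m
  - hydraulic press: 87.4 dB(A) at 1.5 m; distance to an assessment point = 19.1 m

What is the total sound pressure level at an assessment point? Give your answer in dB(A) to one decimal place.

77.3 dB(A)

Apply inverse-square spreading to bring every level to the receiver, then sum 10^(L/10).
conveyor drive: 85.0 − 20·log₁₀(11.3/2.3) = 85.0 − 13.83 = 71.17 dB(A).
pump: 88.2 − 20·log₁₀(6.7/1.6) = 88.2 − 12.44 = 75.76 dB(A).
hydraulic press: 87.4 − 20·log₁₀(19.1/1.5) = 87.4 − 22.10 = 65.30 dB(A).
Σ 10^(L/10) = 5.417e+07 → L_total = 10·log₁₀(5.417e+07) = 77.34 dB(A).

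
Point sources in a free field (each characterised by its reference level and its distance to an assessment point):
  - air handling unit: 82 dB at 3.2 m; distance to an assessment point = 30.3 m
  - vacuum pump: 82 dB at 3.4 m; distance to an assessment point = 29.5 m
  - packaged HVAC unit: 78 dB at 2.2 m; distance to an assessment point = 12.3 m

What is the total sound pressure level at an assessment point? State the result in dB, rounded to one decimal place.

67.7 dB

Apply inverse-square spreading to bring every level to the receiver, then sum 10^(L/10).
air handling unit: 82 − 20·log₁₀(30.3/3.2) = 82 − 19.53 = 62.47 dB.
vacuum pump: 82 − 20·log₁₀(29.5/3.4) = 82 − 18.77 = 63.23 dB.
packaged HVAC unit: 78 − 20·log₁₀(12.3/2.2) = 78 − 14.95 = 63.05 dB.
Σ 10^(L/10) = 5.892e+06 → L_total = 10·log₁₀(5.892e+06) = 67.70 dB.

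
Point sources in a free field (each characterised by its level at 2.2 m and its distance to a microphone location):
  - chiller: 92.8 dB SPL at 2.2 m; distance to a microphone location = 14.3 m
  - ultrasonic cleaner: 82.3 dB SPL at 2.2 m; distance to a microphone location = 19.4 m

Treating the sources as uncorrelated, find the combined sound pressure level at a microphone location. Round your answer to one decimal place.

Propagate each source to the receiver with L = L_ref − 20·log₁₀(r/r_ref), then add intensities.
chiller: 92.8 − 20·log₁₀(14.3/2.2) = 92.8 − 16.26 = 76.54 dB SPL.
ultrasonic cleaner: 82.3 − 20·log₁₀(19.4/2.2) = 82.3 − 18.91 = 63.39 dB SPL.
Σ 10^(L/10) = 4.728e+07 → L_total = 10·log₁₀(4.728e+07) = 76.75 dB SPL.

76.7 dB SPL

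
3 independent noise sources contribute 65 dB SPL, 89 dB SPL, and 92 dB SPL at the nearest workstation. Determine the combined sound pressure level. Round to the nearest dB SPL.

94 dB SPL

Incoherent sources combine by intensity addition: L_total = 10·log₁₀(Σ 10^(L_i/10)).
Σ 10^(L/10) = 10^(65/10) + 10^(89/10) + 10^(92/10) = 2.382e+09.
L_total = 10·log₁₀(2.382e+09) = 93.77 dB SPL.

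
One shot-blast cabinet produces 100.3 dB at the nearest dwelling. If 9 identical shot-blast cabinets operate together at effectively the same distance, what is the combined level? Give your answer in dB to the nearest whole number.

110 dB

With 9 equal, uncorrelated contributions the intensity is 9× that of one unit, giving a rise of 10·log₁₀ 9.
L_total = 100.3 + 10·log₁₀(9) = 100.3 + 9.542 = 109.84 dB.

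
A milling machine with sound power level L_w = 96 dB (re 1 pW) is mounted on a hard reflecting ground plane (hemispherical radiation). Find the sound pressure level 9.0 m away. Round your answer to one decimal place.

The power spreads over a hemisphere of area 2π·r², so L_p = L_w − 10·log₁₀(2π·r²).
2π·r² = 508.9 m², 10·log₁₀ of that is 27.067 dB.
L_p = 96 − 27.067 = 68.93 dB.

68.9 dB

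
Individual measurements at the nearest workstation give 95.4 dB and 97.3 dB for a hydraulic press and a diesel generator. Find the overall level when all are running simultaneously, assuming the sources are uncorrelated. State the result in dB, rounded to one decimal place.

Incoherent sources combine by intensity addition: L_total = 10·log₁₀(Σ 10^(L_i/10)).
Σ 10^(L/10) = 10^(95.4/10) + 10^(97.3/10) = 8.838e+09.
L_total = 10·log₁₀(8.838e+09) = 99.46 dB.

99.5 dB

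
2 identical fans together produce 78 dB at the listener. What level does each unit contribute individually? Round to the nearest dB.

For N identical incoherent sources L_total = L₁ + 10·log₁₀ N, so L₁ = 78 − 10·log₁₀(2) = 78 − 3.010.

75 dB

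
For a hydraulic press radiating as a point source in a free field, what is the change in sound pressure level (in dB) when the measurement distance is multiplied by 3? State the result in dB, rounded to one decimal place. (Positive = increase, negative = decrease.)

With spherical spreading the level changes by −20·log₁₀(r₂/r₁).
ΔL = −20·log₁₀(3) = -9.54 dB.

-9.5 dB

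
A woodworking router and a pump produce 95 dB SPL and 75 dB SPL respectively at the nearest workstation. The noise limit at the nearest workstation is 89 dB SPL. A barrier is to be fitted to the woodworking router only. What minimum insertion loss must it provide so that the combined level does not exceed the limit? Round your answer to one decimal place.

The untreated sources together contribute 10^(75/10) = 3.162e+07, i.e. 75.00 dB SPL.
To meet 89 dB SPL overall, the treated woodworking router may contribute at most 10^(89/10) − 3.162e+07 = 7.627e+08, i.e. 88.82 dB SPL.
So the woodworking router must be reduced from 95 to 88.82 dB SPL: IL = 6.18 dB.

6.2 dB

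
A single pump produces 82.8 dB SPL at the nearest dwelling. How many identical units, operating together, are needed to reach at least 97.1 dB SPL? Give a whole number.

27

The shortfall is 97.1 − 82.8 = 14.3 dB, and N units add 10·log₁₀ N, so need 10·log₁₀ N ≥ 14.3.
N ≥ 10^(14.3/10) = 26.915, so N = 27.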